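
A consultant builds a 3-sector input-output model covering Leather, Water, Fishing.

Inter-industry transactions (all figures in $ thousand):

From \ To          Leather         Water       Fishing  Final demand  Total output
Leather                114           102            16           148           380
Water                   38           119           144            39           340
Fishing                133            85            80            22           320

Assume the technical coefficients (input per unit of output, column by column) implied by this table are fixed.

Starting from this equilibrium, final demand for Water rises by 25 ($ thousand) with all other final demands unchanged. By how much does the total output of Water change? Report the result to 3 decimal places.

Technical coefficients a_ij = z_ij / X_j:
  a_11 = 114/380 = 0.30, a_21 = 38/380 = 0.10, a_31 = 133/380 = 0.35
  a_12 = 102/340 = 0.30, a_22 = 119/340 = 0.35, a_32 = 85/340 = 0.25
  a_13 = 16/320 = 0.05, a_23 = 144/320 = 0.45, a_33 = 80/320 = 0.25
I − A =
  [   0.70    -0.30    -0.05]
  [  -0.10     0.65    -0.45]
  [  -0.35    -0.25     0.75]
Cofactors of I−A, C_ij = (−1)^(i+j)·(minor ij) (rows/columns in the sector order above):
  C_11 = (0.65)(0.75) − (-0.45)(-0.25) = 0.3750
  C_12 = −[(-0.10)(0.75) − (-0.45)(-0.35)] = 0.2325
  C_13 = (-0.10)(-0.25) − (0.65)(-0.35) = 0.2525
  C_21 = −[(-0.30)(0.75) − (-0.05)(-0.25)] = 0.2375
  C_22 = (0.70)(0.75) − (-0.05)(-0.35) = 0.5075
  C_23 = −[(0.70)(-0.25) − (-0.30)(-0.35)] = 0.2800
  C_31 = (-0.30)(-0.45) − (-0.05)(0.65) = 0.1675
  C_32 = −[(0.70)(-0.45) − (-0.05)(-0.10)] = 0.3200
  C_33 = (0.70)(0.65) − (-0.30)(-0.10) = 0.4250
det(I−A) = Σ_j (I−A)_1j·C_1j = (0.70)(0.3750) + (-0.30)(0.2325) + (-0.05)(0.2525) = 0.180125
adj(I−A) = Cᵀ =
  [ 0.3750   0.2375   0.1675]
  [ 0.2325   0.5075   0.3200]
  [ 0.2525   0.2800   0.4250]
(I − A)⁻¹ = adj(I−A) / det(I−A) ≈
  [   2.0819     1.3185     0.9299]
  [   1.2908     2.8175     1.7765]
  [   1.4018     1.5545     2.3595]
Δx = (I − A)⁻¹ Δd with Δd having +25 in the Water component and 0 elsewhere.
So Δx_2 = L_22 · (+25), where L_22 = adj(I−A)_22 / det(I−A) = 0.5075 / 0.180125.
Δx_2 = 0.5075 × (+25) / 0.180125 = 12.6875 / 0.180125 ≈ 70.437.

Δx_2 = 70.437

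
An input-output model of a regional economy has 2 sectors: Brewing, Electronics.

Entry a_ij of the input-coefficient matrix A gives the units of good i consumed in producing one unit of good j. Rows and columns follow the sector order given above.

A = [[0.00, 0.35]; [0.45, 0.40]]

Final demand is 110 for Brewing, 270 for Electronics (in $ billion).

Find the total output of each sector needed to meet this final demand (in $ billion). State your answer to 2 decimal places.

I − A =
  [   1.00    -0.35]
  [  -0.45     0.60]
det(I−A) = (1.00)(0.60) − (-0.35)(-0.45) = 0.4425
adj(I−A) = [[0.60, 0.35], [0.45, 1.00]]
(I − A)⁻¹ = adj(I−A) / det(I−A) ≈
  [   1.3559     0.7910]
  [   1.0169     2.2599]
x = (I − A)⁻¹ d = adj(I−A)·d / det(I−A), with det(I−A) = 0.4425:
  x_1 = (0.60·110 + 0.35·270) / 0.4425 = 160.50 / 0.4425 ≈ 362.71
  x_2 = (0.45·110 + 1.00·270) / 0.4425 = 319.50 / 0.4425 ≈ 722.03

x_1 = 362.71, x_2 = 722.03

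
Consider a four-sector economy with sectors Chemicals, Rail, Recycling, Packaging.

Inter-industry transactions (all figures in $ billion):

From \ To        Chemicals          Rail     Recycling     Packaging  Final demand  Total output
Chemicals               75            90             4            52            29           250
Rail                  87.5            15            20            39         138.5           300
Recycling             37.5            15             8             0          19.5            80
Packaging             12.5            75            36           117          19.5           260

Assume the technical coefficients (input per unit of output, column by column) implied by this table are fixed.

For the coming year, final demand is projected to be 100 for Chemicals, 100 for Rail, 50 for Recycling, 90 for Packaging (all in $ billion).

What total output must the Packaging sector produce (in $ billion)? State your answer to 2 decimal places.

x_4 = 519.00

Technical coefficients a_ij = z_ij / X_j:
  a_11 = 75/250 = 0.30, a_21 = 87.5/250 = 0.35, a_31 = 37.5/250 = 0.15, a_41 = 12.5/250 = 0.05
  a_12 = 90/300 = 0.30, a_22 = 15/300 = 0.05, a_32 = 15/300 = 0.05, a_42 = 75/300 = 0.25
  a_13 = 4/80 = 0.05, a_23 = 20/80 = 0.25, a_33 = 8/80 = 0.10, a_43 = 36/80 = 0.45
  a_14 = 52/260 = 0.20, a_24 = 39/260 = 0.15, a_34 = 0/260 = 0.00, a_44 = 117/260 = 0.45
I − A =
  [   0.70    -0.30    -0.05    -0.20]
  [  -0.35     0.95    -0.25    -0.15]
  [  -0.15    -0.05     0.90     0.00]
  [  -0.05    -0.25    -0.45     0.55]
Compute the cofactors C_ij = (−1)^(i+j)·(3×3 minor ij) of I−A; the adjugate is their transpose:
adj(I−A) = Cᵀ =
  [ 0.426250   0.199375   0.183750   0.209375]
  [ 0.210750   0.319875   0.182500   0.163875]
  [ 0.082750   0.051000   0.252500   0.044000]
  [ 0.202250   0.205250   0.306250   0.476000]
det(I−A) = Σ_j (I−A)_1j·C_1j = (0.70)(0.426250) + (-0.30)(0.210750) + (-0.05)(0.082750) + (-0.20)(0.202250) = 0.1905625
(I − A)⁻¹ = adj(I−A) / det(I−A) ≈
  [   2.2368     1.0462     0.9643     1.0987]
  [   1.1059     1.6786     0.9577     0.8600]
  [   0.4342     0.2676     1.3250     0.2309]
  [   1.0613     1.0771     1.6071     2.4979]
x = (I − A)⁻¹ d = adj(I−A)·d / det(I−A), with det(I−A) = 0.1905625:
  x_1 = (0.426250·100 + 0.199375·100 + 0.183750·50 + 0.209375·90) / 0.1905625 = 90.59375 / 0.1905625 ≈ 475.40
  x_2 = (0.210750·100 + 0.319875·100 + 0.182500·50 + 0.163875·90) / 0.1905625 = 76.93625 / 0.1905625 ≈ 403.73
  x_3 = (0.082750·100 + 0.051000·100 + 0.252500·50 + 0.044000·90) / 0.1905625 = 29.96 / 0.1905625 ≈ 157.22
  x_4 = (0.202250·100 + 0.205250·100 + 0.306250·50 + 0.476000·90) / 0.1905625 = 98.9025 / 0.1905625 ≈ 519.00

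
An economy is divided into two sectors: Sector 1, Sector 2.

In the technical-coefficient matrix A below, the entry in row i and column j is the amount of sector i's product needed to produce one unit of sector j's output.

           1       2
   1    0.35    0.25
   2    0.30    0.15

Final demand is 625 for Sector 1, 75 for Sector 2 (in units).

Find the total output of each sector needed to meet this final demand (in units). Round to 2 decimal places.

I − A =
  [   0.65    -0.25]
  [  -0.30     0.85]
det(I−A) = (0.65)(0.85) − (-0.25)(-0.30) = 0.4775
adj(I−A) = [[0.85, 0.25], [0.30, 0.65]]
(I − A)⁻¹ = adj(I−A) / det(I−A) ≈
  [   1.7801     0.5236]
  [   0.6283     1.3613]
x = (I − A)⁻¹ d = adj(I−A)·d / det(I−A), with det(I−A) = 0.4775:
  x_1 = (0.85·625 + 0.25·75) / 0.4775 = 550.00 / 0.4775 ≈ 1151.83
  x_2 = (0.30·625 + 0.65·75) / 0.4775 = 236.25 / 0.4775 ≈ 494.76

x_1 = 1151.83, x_2 = 494.76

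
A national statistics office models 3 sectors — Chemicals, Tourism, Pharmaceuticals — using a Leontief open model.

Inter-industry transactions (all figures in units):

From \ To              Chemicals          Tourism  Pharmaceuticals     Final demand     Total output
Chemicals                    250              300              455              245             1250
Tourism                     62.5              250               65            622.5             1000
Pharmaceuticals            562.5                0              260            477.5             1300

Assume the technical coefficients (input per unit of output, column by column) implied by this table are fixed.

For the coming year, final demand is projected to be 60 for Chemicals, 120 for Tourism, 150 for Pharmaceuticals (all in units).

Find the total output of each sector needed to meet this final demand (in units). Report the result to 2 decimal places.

Technical coefficients a_ij = z_ij / X_j:
  a_11 = 250/1250 = 0.20, a_21 = 62.5/1250 = 0.05, a_31 = 562.5/1250 = 0.45
  a_12 = 300/1000 = 0.30, a_22 = 250/1000 = 0.25, a_32 = 0/1000 = 0.00
  a_13 = 455/1300 = 0.35, a_23 = 65/1300 = 0.05, a_33 = 260/1300 = 0.20
I − A =
  [   0.80    -0.30    -0.35]
  [  -0.05     0.75    -0.05]
  [  -0.45     0.00     0.80]
Cofactors of I−A, C_ij = (−1)^(i+j)·(minor ij) (rows/columns in the sector order above):
  C_11 = (0.75)(0.80) − (-0.05)(0.00) = 0.6000
  C_12 = −[(-0.05)(0.80) − (-0.05)(-0.45)] = 0.0625
  C_13 = (-0.05)(0.00) − (0.75)(-0.45) = 0.3375
  C_21 = −[(-0.30)(0.80) − (-0.35)(0.00)] = 0.2400
  C_22 = (0.80)(0.80) − (-0.35)(-0.45) = 0.4825
  C_23 = −[(0.80)(0.00) − (-0.30)(-0.45)] = 0.1350
  C_31 = (-0.30)(-0.05) − (-0.35)(0.75) = 0.2775
  C_32 = −[(0.80)(-0.05) − (-0.35)(-0.05)] = 0.0575
  C_33 = (0.80)(0.75) − (-0.30)(-0.05) = 0.5850
det(I−A) = Σ_j (I−A)_1j·C_1j = (0.80)(0.6000) + (-0.30)(0.0625) + (-0.35)(0.3375) = 0.343125
adj(I−A) = Cᵀ =
  [ 0.6000   0.2400   0.2775]
  [ 0.0625   0.4825   0.0575]
  [ 0.3375   0.1350   0.5850]
(I − A)⁻¹ = adj(I−A) / det(I−A) ≈
  [   1.7486     0.6995     0.8087]
  [   0.1821     1.4062     0.1676]
  [   0.9836     0.3934     1.7049]
x = (I − A)⁻¹ d = adj(I−A)·d / det(I−A), with det(I−A) = 0.343125:
  x_1 = (0.6000·60 + 0.2400·120 + 0.2775·150) / 0.343125 = 106.425 / 0.343125 ≈ 310.16
  x_2 = (0.0625·60 + 0.4825·120 + 0.0575·150) / 0.343125 = 70.275 / 0.343125 ≈ 204.81
  x_3 = (0.3375·60 + 0.1350·120 + 0.5850·150) / 0.343125 = 124.20 / 0.343125 ≈ 361.97

x_1 = 310.16, x_2 = 204.81, x_3 = 361.97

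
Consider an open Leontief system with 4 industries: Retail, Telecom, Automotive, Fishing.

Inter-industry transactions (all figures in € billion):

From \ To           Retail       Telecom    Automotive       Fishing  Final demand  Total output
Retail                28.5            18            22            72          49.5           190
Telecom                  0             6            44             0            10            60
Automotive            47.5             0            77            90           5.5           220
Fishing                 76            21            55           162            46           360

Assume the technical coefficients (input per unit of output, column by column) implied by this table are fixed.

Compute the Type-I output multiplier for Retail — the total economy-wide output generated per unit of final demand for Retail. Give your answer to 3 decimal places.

Technical coefficients a_ij = z_ij / X_j:
  a_RR = 28.5/190 = 0.15, a_TR = 0/190 = 0.00, a_AR = 47.5/190 = 0.25, a_FR = 76/190 = 0.40
  a_RT = 18/60 = 0.30, a_TT = 6/60 = 0.10, a_AT = 0/60 = 0.00, a_FT = 21/60 = 0.35
  a_RA = 22/220 = 0.10, a_TA = 44/220 = 0.20, a_AA = 77/220 = 0.35, a_FA = 55/220 = 0.25
  a_RF = 72/360 = 0.20, a_TF = 0/360 = 0.00, a_AF = 90/360 = 0.25, a_FF = 162/360 = 0.45
I − A =
  [   0.85    -0.30    -0.10    -0.20]
  [   0.00     0.90    -0.20     0.00]
  [  -0.25     0.00     0.65    -0.25]
  [  -0.40    -0.35    -0.25     0.55]
Compute the cofactors C_ij = (−1)^(i+j)·(3×3 minor ij) of I−A; the adjugate is their transpose:
adj(I−A) = Cᵀ =
  [ 0.248000   0.142750   0.141500   0.154500]
  [ 0.047500   0.162500   0.077500   0.052500]
  [ 0.213750   0.163125   0.348750   0.236250]
  [ 0.307750   0.281375   0.310750   0.459750]
det(I−A) = Σ_j (I−A)_1j·C_1j = (0.85)(0.248000) + (-0.30)(0.047500) + (-0.10)(0.213750) + (-0.20)(0.307750) = 0.113625
(I − A)⁻¹ = adj(I−A) / det(I−A) ≈
  [   2.1826     1.2563     1.2453     1.3597]
  [   0.4180     1.4301     0.6821     0.4620]
  [   1.8812     1.4356     3.0693     2.0792]
  [   2.7085     2.4763     2.7349     4.0462]
The output multiplier for sector j is the column-j sum of the Leontief inverse (I − A)⁻¹ = adj(I−A) / det(I−A).
Column R of adj(I−A): (0.248000, 0.047500, 0.213750, 0.307750); det(I−A) = 0.113625.
m_R = (0.248000 + 0.047500 + 0.213750 + 0.307750) / 0.113625 = 0.817 / 0.113625 ≈ 7.190.

m_R = 7.190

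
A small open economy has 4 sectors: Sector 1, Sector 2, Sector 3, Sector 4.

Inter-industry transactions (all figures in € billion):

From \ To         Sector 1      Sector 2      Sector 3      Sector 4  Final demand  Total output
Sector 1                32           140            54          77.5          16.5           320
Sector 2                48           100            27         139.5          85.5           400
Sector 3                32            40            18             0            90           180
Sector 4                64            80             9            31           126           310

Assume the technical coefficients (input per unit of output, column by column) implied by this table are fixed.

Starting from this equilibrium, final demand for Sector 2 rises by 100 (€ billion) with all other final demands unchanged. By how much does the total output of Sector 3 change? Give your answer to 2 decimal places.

Technical coefficients a_ij = z_ij / X_j:
  a_11 = 32/320 = 0.10, a_21 = 48/320 = 0.15, a_31 = 32/320 = 0.10, a_41 = 64/320 = 0.20
  a_12 = 140/400 = 0.35, a_22 = 100/400 = 0.25, a_32 = 40/400 = 0.10, a_42 = 80/400 = 0.20
  a_13 = 54/180 = 0.30, a_23 = 27/180 = 0.15, a_33 = 18/180 = 0.10, a_43 = 9/180 = 0.05
  a_14 = 77.5/310 = 0.25, a_24 = 139.5/310 = 0.45, a_34 = 0/310 = 0.00, a_44 = 31/310 = 0.10
I − A =
  [   0.90    -0.35    -0.30    -0.25]
  [  -0.15     0.75    -0.15    -0.45]
  [  -0.10    -0.10     0.90     0.00]
  [  -0.20    -0.20    -0.05     0.90]
Compute the cofactors C_ij = (−1)^(i+j)·(3×3 minor ij) of I−A; the adjugate is their transpose:
adj(I−A) = Cᵀ =
  [ 0.510750   0.356750   0.247500   0.320250]
  [ 0.218250   0.655750   0.203625   0.388500]
  [ 0.081000   0.112500   0.402750   0.078750]
  [ 0.166500   0.231250   0.122625   0.514500]
det(I−A) = Σ_j (I−A)_1j·C_1j = (0.90)(0.510750) + (-0.35)(0.218250) + (-0.30)(0.081000) + (-0.25)(0.166500) = 0.3173625
(I − A)⁻¹ = adj(I−A) / det(I−A) ≈
  [   1.6094     1.1241     0.7799     1.0091]
  [   0.6877     2.0662     0.6416     1.2242]
  [   0.2552     0.3545     1.2691     0.2481]
  [   0.5246     0.7287     0.3864     1.6212]
Δx = (I − A)⁻¹ Δd with Δd having +100 in the Sector 2 component and 0 elsewhere.
So Δx_3 = L_32 · (+100), where L_32 = adj(I−A)_32 / det(I−A) = 0.112500 / 0.3173625.
Δx_3 = 0.112500 × (+100) / 0.3173625 = 11.25 / 0.3173625 ≈ 35.45.

Δx_3 = 35.45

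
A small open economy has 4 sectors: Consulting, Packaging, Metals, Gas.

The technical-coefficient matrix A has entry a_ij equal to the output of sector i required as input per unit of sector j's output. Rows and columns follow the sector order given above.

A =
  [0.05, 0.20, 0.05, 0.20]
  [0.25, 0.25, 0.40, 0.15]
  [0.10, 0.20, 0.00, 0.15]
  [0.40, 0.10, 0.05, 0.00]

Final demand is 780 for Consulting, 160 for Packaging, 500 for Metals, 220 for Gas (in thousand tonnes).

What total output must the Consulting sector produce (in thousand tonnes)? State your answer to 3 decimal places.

x_1 = 1385.696

I − A =
  [   0.95    -0.20    -0.05    -0.20]
  [  -0.25     0.75    -0.40    -0.15]
  [  -0.10    -0.20     1.00    -0.15]
  [  -0.40    -0.10    -0.05     1.00]
Compute the cofactors C_ij = (−1)^(i+j)·(3×3 minor ij) of I−A; the adjugate is their transpose:
adj(I−A) = Cᵀ =
  [ 0.641875   0.231250   0.133750   0.183125]
  [ 0.372875   0.853875   0.373125   0.258625]
  [ 0.184250   0.222250   0.571250   0.155875]
  [ 0.303250   0.189000   0.119375   0.572250]
det(I−A) = Σ_j (I−A)_1j·C_1j = (0.95)(0.641875) + (-0.20)(0.372875) + (-0.05)(0.184250) + (-0.20)(0.303250) = 0.46534375
(I − A)⁻¹ = adj(I−A) / det(I−A) ≈
  [   1.3794     0.4969     0.2874     0.3935]
  [   0.8013     1.8349     0.8018     0.5558]
  [   0.3959     0.4776     1.2276     0.3350]
  [   0.6517     0.4062     0.2565     1.2297]
x = (I − A)⁻¹ d = adj(I−A)·d / det(I−A), with det(I−A) = 0.46534375:
  x_1 = (0.641875·780 + 0.231250·160 + 0.133750·500 + 0.183125·220) / 0.46534375 = 644.825 / 0.46534375 ≈ 1385.696
  x_2 = (0.372875·780 + 0.853875·160 + 0.373125·500 + 0.258625·220) / 0.46534375 = 670.9225 / 0.46534375 ≈ 1441.778
  x_3 = (0.184250·780 + 0.222250·160 + 0.571250·500 + 0.155875·220) / 0.46534375 = 499.1925 / 0.46534375 ≈ 1072.739
  x_4 = (0.303250·780 + 0.189000·160 + 0.119375·500 + 0.572250·220) / 0.46534375 = 452.3575 / 0.46534375 ≈ 972.093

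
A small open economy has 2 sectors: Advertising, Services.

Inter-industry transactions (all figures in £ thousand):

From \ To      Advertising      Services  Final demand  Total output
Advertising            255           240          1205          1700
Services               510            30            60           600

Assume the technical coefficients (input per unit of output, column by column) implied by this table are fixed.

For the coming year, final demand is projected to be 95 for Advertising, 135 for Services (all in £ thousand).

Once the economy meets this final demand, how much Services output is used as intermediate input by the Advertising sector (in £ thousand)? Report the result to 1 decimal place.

z_SA = 62.9

Technical coefficients a_ij = z_ij / X_j:
  a_AA = 255/1700 = 0.15, a_SA = 510/1700 = 0.30
  a_AS = 240/600 = 0.40, a_SS = 30/600 = 0.05
I − A =
  [   0.85    -0.40]
  [  -0.30     0.95]
det(I−A) = (0.85)(0.95) − (-0.40)(-0.30) = 0.6875
adj(I−A) = [[0.95, 0.40], [0.30, 0.85]]
(I − A)⁻¹ = adj(I−A) / det(I−A) ≈
  [   1.3818     0.5818]
  [   0.4364     1.2364]
First solve x = (I − A)⁻¹ d = adj(I−A)·d / det(I−A); in particular x_A = (0.95·95 + 0.40·135) / 0.6875 = 144.25 / 0.6875 ≈ 209.818.
Intermediate flow from S to A: z_SA = a_SA · x_A = 0.30 × 144.25 / 0.6875 = 43.275 / 0.6875 ≈ 62.9.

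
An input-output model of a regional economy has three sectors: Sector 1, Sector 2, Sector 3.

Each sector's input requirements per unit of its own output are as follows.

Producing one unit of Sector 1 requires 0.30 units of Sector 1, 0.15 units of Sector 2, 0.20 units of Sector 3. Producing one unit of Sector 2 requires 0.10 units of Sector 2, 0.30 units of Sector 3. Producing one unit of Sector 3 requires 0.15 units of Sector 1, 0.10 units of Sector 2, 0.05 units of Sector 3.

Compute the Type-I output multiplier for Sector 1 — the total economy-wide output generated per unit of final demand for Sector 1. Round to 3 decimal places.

I − A =
  [   0.70     0.00    -0.15]
  [  -0.15     0.90    -0.10]
  [  -0.20    -0.30     0.95]
Cofactors of I−A, C_ij = (−1)^(i+j)·(minor ij) (rows/columns in the sector order above):
  C_11 = (0.90)(0.95) − (-0.10)(-0.30) = 0.8250
  C_12 = −[(-0.15)(0.95) − (-0.10)(-0.20)] = 0.1625
  C_13 = (-0.15)(-0.30) − (0.90)(-0.20) = 0.2250
  C_21 = −[(0.00)(0.95) − (-0.15)(-0.30)] = 0.0450
  C_22 = (0.70)(0.95) − (-0.15)(-0.20) = 0.6350
  C_23 = −[(0.70)(-0.30) − (0.00)(-0.20)] = 0.2100
  C_31 = (0.00)(-0.10) − (-0.15)(0.90) = 0.1350
  C_32 = −[(0.70)(-0.10) − (-0.15)(-0.15)] = 0.0925
  C_33 = (0.70)(0.90) − (0.00)(-0.15) = 0.6300
det(I−A) = Σ_j (I−A)_1j·C_1j = (0.70)(0.8250) + (0.00)(0.1625) + (-0.15)(0.2250) = 0.54375
adj(I−A) = Cᵀ =
  [ 0.8250   0.0450   0.1350]
  [ 0.1625   0.6350   0.0925]
  [ 0.2250   0.2100   0.6300]
(I − A)⁻¹ = adj(I−A) / det(I−A) ≈
  [   1.5172     0.0828     0.2483]
  [   0.2989     1.1678     0.1701]
  [   0.4138     0.3862     1.1586]
The output multiplier for sector j is the column-j sum of the Leontief inverse (I − A)⁻¹ = adj(I−A) / det(I−A).
Column 1 of adj(I−A): (0.8250, 0.1625, 0.2250); det(I−A) = 0.54375.
m_1 = (0.8250 + 0.1625 + 0.2250) / 0.54375 = 1.2125 / 0.54375 ≈ 2.230.

m_1 = 2.230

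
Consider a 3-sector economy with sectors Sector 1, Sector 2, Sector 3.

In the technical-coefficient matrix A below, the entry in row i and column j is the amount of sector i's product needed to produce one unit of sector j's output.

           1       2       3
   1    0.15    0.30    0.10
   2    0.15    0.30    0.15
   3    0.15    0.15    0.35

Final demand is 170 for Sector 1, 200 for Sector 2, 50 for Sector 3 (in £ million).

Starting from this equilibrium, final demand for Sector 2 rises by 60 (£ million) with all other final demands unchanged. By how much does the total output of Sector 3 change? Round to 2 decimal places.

Δx_3 = 32.46

I − A =
  [   0.85    -0.30    -0.10]
  [  -0.15     0.70    -0.15]
  [  -0.15    -0.15     0.65]
Cofactors of I−A, C_ij = (−1)^(i+j)·(minor ij) (rows/columns in the sector order above):
  C_11 = (0.70)(0.65) − (-0.15)(-0.15) = 0.4325
  C_12 = −[(-0.15)(0.65) − (-0.15)(-0.15)] = 0.1200
  C_13 = (-0.15)(-0.15) − (0.70)(-0.15) = 0.1275
  C_21 = −[(-0.30)(0.65) − (-0.10)(-0.15)] = 0.2100
  C_22 = (0.85)(0.65) − (-0.10)(-0.15) = 0.5375
  C_23 = −[(0.85)(-0.15) − (-0.30)(-0.15)] = 0.1725
  C_31 = (-0.30)(-0.15) − (-0.10)(0.70) = 0.1150
  C_32 = −[(0.85)(-0.15) − (-0.10)(-0.15)] = 0.1425
  C_33 = (0.85)(0.70) − (-0.30)(-0.15) = 0.5500
det(I−A) = Σ_j (I−A)_1j·C_1j = (0.85)(0.4325) + (-0.30)(0.1200) + (-0.10)(0.1275) = 0.318875
adj(I−A) = Cᵀ =
  [ 0.4325   0.2100   0.1150]
  [ 0.1200   0.5375   0.1425]
  [ 0.1275   0.1725   0.5500]
(I − A)⁻¹ = adj(I−A) / det(I−A) ≈
  [   1.3563     0.6586     0.3606]
  [   0.3763     1.6856     0.4469]
  [   0.3998     0.5410     1.7248]
Δx = (I − A)⁻¹ Δd with Δd having +60 in the Sector 2 component and 0 elsewhere.
So Δx_3 = L_32 · (+60), where L_32 = adj(I−A)_32 / det(I−A) = 0.1725 / 0.318875.
Δx_3 = 0.1725 × (+60) / 0.318875 = 10.35 / 0.318875 ≈ 32.46.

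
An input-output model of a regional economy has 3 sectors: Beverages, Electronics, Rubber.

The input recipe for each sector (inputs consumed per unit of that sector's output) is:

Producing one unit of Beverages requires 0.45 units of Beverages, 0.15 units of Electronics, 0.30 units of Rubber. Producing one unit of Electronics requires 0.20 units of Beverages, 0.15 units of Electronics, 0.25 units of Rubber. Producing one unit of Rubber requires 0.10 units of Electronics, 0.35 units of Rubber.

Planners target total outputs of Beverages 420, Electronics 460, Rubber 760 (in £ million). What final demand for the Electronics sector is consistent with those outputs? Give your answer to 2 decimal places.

I − A =
  [   0.55    -0.20     0.00]
  [  -0.15     0.85    -0.10]
  [  -0.30    -0.25     0.65]
d = (I − A) x:
  d_B = (+0.55)·420 + (-0.20)·460 + (+0.00)·760 = 139.00
  d_E = (-0.15)·420 + (+0.85)·460 + (-0.10)·760 = 252.00
  d_R = (-0.30)·420 + (-0.25)·460 + (+0.65)·760 = 253.00

d_E = 252.00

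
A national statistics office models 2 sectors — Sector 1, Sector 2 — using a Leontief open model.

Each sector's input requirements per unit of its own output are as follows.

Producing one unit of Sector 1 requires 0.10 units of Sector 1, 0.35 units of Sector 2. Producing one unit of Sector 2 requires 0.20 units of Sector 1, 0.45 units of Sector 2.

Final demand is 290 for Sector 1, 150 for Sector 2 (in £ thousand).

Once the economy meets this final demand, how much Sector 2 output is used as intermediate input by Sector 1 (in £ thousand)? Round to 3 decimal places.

z_21 = 156.059

I − A =
  [   0.90    -0.20]
  [  -0.35     0.55]
det(I−A) = (0.90)(0.55) − (-0.20)(-0.35) = 0.4250
adj(I−A) = [[0.55, 0.20], [0.35, 0.90]]
(I − A)⁻¹ = adj(I−A) / det(I−A) ≈
  [   1.2941     0.4706]
  [   0.8235     2.1176]
First solve x = (I − A)⁻¹ d = adj(I−A)·d / det(I−A); in particular x_1 = (0.55·290 + 0.20·150) / 0.4250 = 189.50 / 0.4250 ≈ 445.88235.
Intermediate flow from 2 to 1: z_21 = a_21 · x_1 = 0.35 × 189.50 / 0.4250 = 66.325 / 0.4250 ≈ 156.059.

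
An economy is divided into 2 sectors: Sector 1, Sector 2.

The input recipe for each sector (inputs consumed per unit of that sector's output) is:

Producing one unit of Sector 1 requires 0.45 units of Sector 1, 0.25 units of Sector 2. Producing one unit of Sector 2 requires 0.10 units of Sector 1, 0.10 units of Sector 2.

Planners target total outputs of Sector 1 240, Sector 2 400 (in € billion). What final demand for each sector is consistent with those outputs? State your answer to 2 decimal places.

d_1 = 92.00, d_2 = 300.00

I − A =
  [   0.55    -0.10]
  [  -0.25     0.90]
d = (I − A) x:
  d_1 = (+0.55)·240 + (-0.10)·400 = 92.00
  d_2 = (-0.25)·240 + (+0.90)·400 = 300.00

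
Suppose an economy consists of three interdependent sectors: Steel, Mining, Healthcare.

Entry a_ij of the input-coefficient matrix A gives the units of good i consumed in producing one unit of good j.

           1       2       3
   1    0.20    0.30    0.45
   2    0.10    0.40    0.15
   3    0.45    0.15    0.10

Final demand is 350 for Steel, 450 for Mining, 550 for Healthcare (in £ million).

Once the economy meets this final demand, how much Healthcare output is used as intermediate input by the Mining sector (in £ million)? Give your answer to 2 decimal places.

z_32 = 238.21

I − A =
  [   0.80    -0.30    -0.45]
  [  -0.10     0.60    -0.15]
  [  -0.45    -0.15     0.90]
Cofactors of I−A, C_ij = (−1)^(i+j)·(minor ij) (rows/columns in the sector order above):
  C_11 = (0.60)(0.90) − (-0.15)(-0.15) = 0.5175
  C_12 = −[(-0.10)(0.90) − (-0.15)(-0.45)] = 0.1575
  C_13 = (-0.10)(-0.15) − (0.60)(-0.45) = 0.2850
  C_21 = −[(-0.30)(0.90) − (-0.45)(-0.15)] = 0.3375
  C_22 = (0.80)(0.90) − (-0.45)(-0.45) = 0.5175
  C_23 = −[(0.80)(-0.15) − (-0.30)(-0.45)] = 0.2550
  C_31 = (-0.30)(-0.15) − (-0.45)(0.60) = 0.3150
  C_32 = −[(0.80)(-0.15) − (-0.45)(-0.10)] = 0.1650
  C_33 = (0.80)(0.60) − (-0.30)(-0.10) = 0.4500
det(I−A) = Σ_j (I−A)_1j·C_1j = (0.80)(0.5175) + (-0.30)(0.1575) + (-0.45)(0.2850) = 0.2385
adj(I−A) = Cᵀ =
  [ 0.5175   0.3375   0.3150]
  [ 0.1575   0.5175   0.1650]
  [ 0.2850   0.2550   0.4500]
(I − A)⁻¹ = adj(I−A) / det(I−A) ≈
  [   2.1698     1.4151     1.3208]
  [   0.6604     2.1698     0.6918]
  [   1.1950     1.0692     1.8868]
First solve x = (I − A)⁻¹ d = adj(I−A)·d / det(I−A); in particular x_2 = (0.1575·350 + 0.5175·450 + 0.1650·550) / 0.2385 = 378.75 / 0.2385 ≈ 1588.0503.
Intermediate flow from 3 to 2: z_32 = a_32 · x_2 = 0.15 × 378.75 / 0.2385 = 56.8125 / 0.2385 ≈ 238.21.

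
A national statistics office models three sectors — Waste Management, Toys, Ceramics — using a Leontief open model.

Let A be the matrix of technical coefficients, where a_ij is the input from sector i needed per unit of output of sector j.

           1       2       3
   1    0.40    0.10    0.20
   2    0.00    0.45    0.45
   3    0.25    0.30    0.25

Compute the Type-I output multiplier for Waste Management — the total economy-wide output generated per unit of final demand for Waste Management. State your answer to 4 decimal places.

m_1 = 4.1292

I − A =
  [   0.60    -0.10    -0.20]
  [   0.00     0.55    -0.45]
  [  -0.25    -0.30     0.75]
Cofactors of I−A, C_ij = (−1)^(i+j)·(minor ij) (rows/columns in the sector order above):
  C_11 = (0.55)(0.75) − (-0.45)(-0.30) = 0.2775
  C_12 = −[(0.00)(0.75) − (-0.45)(-0.25)] = 0.1125
  C_13 = (0.00)(-0.30) − (0.55)(-0.25) = 0.1375
  C_21 = −[(-0.10)(0.75) − (-0.20)(-0.30)] = 0.1350
  C_22 = (0.60)(0.75) − (-0.20)(-0.25) = 0.4000
  C_23 = −[(0.60)(-0.30) − (-0.10)(-0.25)] = 0.2050
  C_31 = (-0.10)(-0.45) − (-0.20)(0.55) = 0.1550
  C_32 = −[(0.60)(-0.45) − (-0.20)(0.00)] = 0.2700
  C_33 = (0.60)(0.55) − (-0.10)(0.00) = 0.3300
det(I−A) = Σ_j (I−A)_1j·C_1j = (0.60)(0.2775) + (-0.10)(0.1125) + (-0.20)(0.1375) = 0.12775
adj(I−A) = Cᵀ =
  [ 0.2775   0.1350   0.1550]
  [ 0.1125   0.4000   0.2700]
  [ 0.1375   0.2050   0.3300]
(I − A)⁻¹ = adj(I−A) / det(I−A) ≈
  [   2.17221     1.05675     1.21331]
  [   0.88063     3.13112     2.11350]
  [   1.07632     1.60470     2.58317]
The output multiplier for sector j is the column-j sum of the Leontief inverse (I − A)⁻¹ = adj(I−A) / det(I−A).
Column 1 of adj(I−A): (0.2775, 0.1125, 0.1375); det(I−A) = 0.12775.
m_1 = (0.2775 + 0.1125 + 0.1375) / 0.12775 = 0.5275 / 0.12775 ≈ 4.1292.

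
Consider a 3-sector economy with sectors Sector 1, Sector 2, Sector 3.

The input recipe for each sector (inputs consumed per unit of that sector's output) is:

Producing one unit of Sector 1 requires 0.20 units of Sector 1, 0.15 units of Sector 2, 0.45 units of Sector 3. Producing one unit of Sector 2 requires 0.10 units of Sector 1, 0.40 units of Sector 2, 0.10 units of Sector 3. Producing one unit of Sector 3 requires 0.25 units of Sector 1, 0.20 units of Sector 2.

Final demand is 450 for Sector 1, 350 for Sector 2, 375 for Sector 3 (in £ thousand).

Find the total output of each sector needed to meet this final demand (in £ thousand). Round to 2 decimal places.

x_1 = 999.32, x_2 = 1146.27, x_3 = 939.32

I − A =
  [   0.80    -0.10    -0.25]
  [  -0.15     0.60    -0.20]
  [  -0.45    -0.10     1.00]
Cofactors of I−A, C_ij = (−1)^(i+j)·(minor ij) (rows/columns in the sector order above):
  C_11 = (0.60)(1.00) − (-0.20)(-0.10) = 0.5800
  C_12 = −[(-0.15)(1.00) − (-0.20)(-0.45)] = 0.2400
  C_13 = (-0.15)(-0.10) − (0.60)(-0.45) = 0.2850
  C_21 = −[(-0.10)(1.00) − (-0.25)(-0.10)] = 0.1250
  C_22 = (0.80)(1.00) − (-0.25)(-0.45) = 0.6875
  C_23 = −[(0.80)(-0.10) − (-0.10)(-0.45)] = 0.1250
  C_31 = (-0.10)(-0.20) − (-0.25)(0.60) = 0.1700
  C_32 = −[(0.80)(-0.20) − (-0.25)(-0.15)] = 0.1975
  C_33 = (0.80)(0.60) − (-0.10)(-0.15) = 0.4650
det(I−A) = Σ_j (I−A)_1j·C_1j = (0.80)(0.5800) + (-0.10)(0.2400) + (-0.25)(0.2850) = 0.36875
adj(I−A) = Cᵀ =
  [ 0.5800   0.1250   0.1700]
  [ 0.2400   0.6875   0.1975]
  [ 0.2850   0.1250   0.4650]
(I − A)⁻¹ = adj(I−A) / det(I−A) ≈
  [   1.5729     0.3390     0.4610]
  [   0.6508     1.8644     0.5356]
  [   0.7729     0.3390     1.2610]
x = (I − A)⁻¹ d = adj(I−A)·d / det(I−A), with det(I−A) = 0.36875:
  x_1 = (0.5800·450 + 0.1250·350 + 0.1700·375) / 0.36875 = 368.50 / 0.36875 ≈ 999.32
  x_2 = (0.2400·450 + 0.6875·350 + 0.1975·375) / 0.36875 = 422.6875 / 0.36875 ≈ 1146.27
  x_3 = (0.2850·450 + 0.1250·350 + 0.4650·375) / 0.36875 = 346.375 / 0.36875 ≈ 939.32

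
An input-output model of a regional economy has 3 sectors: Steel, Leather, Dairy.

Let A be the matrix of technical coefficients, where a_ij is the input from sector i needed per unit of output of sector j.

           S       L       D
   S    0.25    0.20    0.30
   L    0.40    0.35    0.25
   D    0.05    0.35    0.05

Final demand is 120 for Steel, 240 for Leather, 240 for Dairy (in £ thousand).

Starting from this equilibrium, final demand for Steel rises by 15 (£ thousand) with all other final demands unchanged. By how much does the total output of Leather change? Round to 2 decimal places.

Δx_L = 22.03

I − A =
  [   0.75    -0.20    -0.30]
  [  -0.40     0.65    -0.25]
  [  -0.05    -0.35     0.95]
Cofactors of I−A, C_ij = (−1)^(i+j)·(minor ij) (rows/columns in the sector order above):
  C_11 = (0.65)(0.95) − (-0.25)(-0.35) = 0.5300
  C_12 = −[(-0.40)(0.95) − (-0.25)(-0.05)] = 0.3925
  C_13 = (-0.40)(-0.35) − (0.65)(-0.05) = 0.1725
  C_21 = −[(-0.20)(0.95) − (-0.30)(-0.35)] = 0.2950
  C_22 = (0.75)(0.95) − (-0.30)(-0.05) = 0.6975
  C_23 = −[(0.75)(-0.35) − (-0.20)(-0.05)] = 0.2725
  C_31 = (-0.20)(-0.25) − (-0.30)(0.65) = 0.2450
  C_32 = −[(0.75)(-0.25) − (-0.30)(-0.40)] = 0.3075
  C_33 = (0.75)(0.65) − (-0.20)(-0.40) = 0.4075
det(I−A) = Σ_j (I−A)_1j·C_1j = (0.75)(0.5300) + (-0.20)(0.3925) + (-0.30)(0.1725) = 0.26725
adj(I−A) = Cᵀ =
  [ 0.5300   0.2950   0.2450]
  [ 0.3925   0.6975   0.3075]
  [ 0.1725   0.2725   0.4075]
(I − A)⁻¹ = adj(I−A) / det(I−A) ≈
  [   1.9832     1.1038     0.9167]
  [   1.4687     2.6099     1.1506]
  [   0.6455     1.0196     1.5248]
Δx = (I − A)⁻¹ Δd with Δd having +15 in the Steel component and 0 elsewhere.
So Δx_L = L_LS · (+15), where L_LS = adj(I−A)_LS / det(I−A) = 0.3925 / 0.26725.
Δx_L = 0.3925 × (+15) / 0.26725 = 5.8875 / 0.26725 ≈ 22.03.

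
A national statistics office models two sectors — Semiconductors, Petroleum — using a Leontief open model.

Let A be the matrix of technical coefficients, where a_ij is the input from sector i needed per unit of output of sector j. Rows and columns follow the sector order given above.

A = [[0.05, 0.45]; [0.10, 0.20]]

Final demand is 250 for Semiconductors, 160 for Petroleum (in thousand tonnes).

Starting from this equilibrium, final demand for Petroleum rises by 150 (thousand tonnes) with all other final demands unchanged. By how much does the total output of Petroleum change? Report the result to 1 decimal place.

Δx_2 = 199.3

I − A =
  [   0.95    -0.45]
  [  -0.10     0.80]
det(I−A) = (0.95)(0.80) − (-0.45)(-0.10) = 0.7150
adj(I−A) = [[0.80, 0.45], [0.10, 0.95]]
(I − A)⁻¹ = adj(I−A) / det(I−A) ≈
  [   1.1189     0.6294]
  [   0.1399     1.3287]
Δx = (I − A)⁻¹ Δd with Δd having +150 in the Petroleum component and 0 elsewhere.
So Δx_2 = L_22 · (+150), where L_22 = adj(I−A)_22 / det(I−A) = 0.95 / 0.7150.
Δx_2 = 0.95 × (+150) / 0.7150 = 142.50 / 0.7150 ≈ 199.3.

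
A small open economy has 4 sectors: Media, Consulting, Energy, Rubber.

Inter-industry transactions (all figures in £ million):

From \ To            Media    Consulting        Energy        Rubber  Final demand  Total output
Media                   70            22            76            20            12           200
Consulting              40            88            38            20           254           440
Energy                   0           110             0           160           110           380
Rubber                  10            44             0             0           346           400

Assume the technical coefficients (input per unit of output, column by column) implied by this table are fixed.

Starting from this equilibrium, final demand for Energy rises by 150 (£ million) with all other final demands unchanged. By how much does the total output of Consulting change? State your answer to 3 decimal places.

Δx_C = 33.604

Technical coefficients a_ij = z_ij / X_j:
  a_MM = 70/200 = 0.35, a_CM = 40/200 = 0.20, a_EM = 0/200 = 0.00, a_RM = 10/200 = 0.05
  a_MC = 22/440 = 0.05, a_CC = 88/440 = 0.20, a_EC = 110/440 = 0.25, a_RC = 44/440 = 0.10
  a_ME = 76/380 = 0.20, a_CE = 38/380 = 0.10, a_EE = 0/380 = 0.00, a_RE = 0/380 = 0.00
  a_MR = 20/400 = 0.05, a_CR = 20/400 = 0.05, a_ER = 160/400 = 0.40, a_RR = 0/400 = 0.00
I − A =
  [   0.65    -0.05    -0.20    -0.05]
  [  -0.20     0.80    -0.10    -0.05]
  [   0.00    -0.25     1.00    -0.40]
  [  -0.05    -0.10     0.00     1.00]
Compute the cofactors C_ij = (−1)^(i+j)·(3×3 minor ij) of I−A; the adjugate is their transpose:
adj(I−A) = Cᵀ =
  [ 0.766000   0.113000   0.164500   0.109750]
  [ 0.204500   0.643500   0.105250   0.084500]
  [ 0.074625   0.188875   0.503625   0.214625]
  [ 0.058750   0.070000   0.018750   0.483750]
det(I−A) = Σ_j (I−A)_1j·C_1j = (0.65)(0.766000) + (-0.05)(0.204500) + (-0.20)(0.074625) + (-0.05)(0.058750) = 0.4698125
(I − A)⁻¹ = adj(I−A) / det(I−A) ≈
  [   1.6304     0.2405     0.3501     0.2336]
  [   0.4353     1.3697     0.2240     0.1799]
  [   0.1588     0.4020     1.0720     0.4568]
  [   0.1250     0.1490     0.0399     1.0297]
Δx = (I − A)⁻¹ Δd with Δd having +150 in the Energy component and 0 elsewhere.
So Δx_C = L_CE · (+150), where L_CE = adj(I−A)_CE / det(I−A) = 0.105250 / 0.4698125.
Δx_C = 0.105250 × (+150) / 0.4698125 = 15.7875 / 0.4698125 ≈ 33.604.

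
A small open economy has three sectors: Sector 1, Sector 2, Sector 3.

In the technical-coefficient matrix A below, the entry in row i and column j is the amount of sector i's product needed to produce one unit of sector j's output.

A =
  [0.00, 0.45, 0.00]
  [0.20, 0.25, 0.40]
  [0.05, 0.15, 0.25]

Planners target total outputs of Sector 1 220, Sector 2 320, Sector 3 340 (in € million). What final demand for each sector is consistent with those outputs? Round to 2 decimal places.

d_1 = 76.00, d_2 = 60.00, d_3 = 196.00

I − A =
  [   1.00    -0.45     0.00]
  [  -0.20     0.75    -0.40]
  [  -0.05    -0.15     0.75]
d = (I − A) x:
  d_1 = (+1.00)·220 + (-0.45)·320 + (+0.00)·340 = 76.00
  d_2 = (-0.20)·220 + (+0.75)·320 + (-0.40)·340 = 60.00
  d_3 = (-0.05)·220 + (-0.15)·320 + (+0.75)·340 = 196.00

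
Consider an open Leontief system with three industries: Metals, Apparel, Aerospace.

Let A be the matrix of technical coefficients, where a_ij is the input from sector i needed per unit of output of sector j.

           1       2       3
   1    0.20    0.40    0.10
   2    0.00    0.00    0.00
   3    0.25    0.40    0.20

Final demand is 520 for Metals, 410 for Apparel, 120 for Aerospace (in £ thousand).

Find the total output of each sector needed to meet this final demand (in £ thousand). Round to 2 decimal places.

I − A =
  [   0.80    -0.40    -0.10]
  [   0.00     1.00     0.00]
  [  -0.25    -0.40     0.80]
Cofactors of I−A, C_ij = (−1)^(i+j)·(minor ij) (rows/columns in the sector order above):
  C_11 = (1.00)(0.80) − (0.00)(-0.40) = 0.8000
  C_12 = −[(0.00)(0.80) − (0.00)(-0.25)] = 0.0000
  C_13 = (0.00)(-0.40) − (1.00)(-0.25) = 0.2500
  C_21 = −[(-0.40)(0.80) − (-0.10)(-0.40)] = 0.3600
  C_22 = (0.80)(0.80) − (-0.10)(-0.25) = 0.6150
  C_23 = −[(0.80)(-0.40) − (-0.40)(-0.25)] = 0.4200
  C_31 = (-0.40)(0.00) − (-0.10)(1.00) = 0.1000
  C_32 = −[(0.80)(0.00) − (-0.10)(0.00)] = 0.0000
  C_33 = (0.80)(1.00) − (-0.40)(0.00) = 0.8000
det(I−A) = Σ_j (I−A)_1j·C_1j = (0.80)(0.8000) + (-0.40)(0.0000) + (-0.10)(0.2500) = 0.6150
adj(I−A) = Cᵀ =
  [ 0.8000   0.3600   0.1000]
  [ 0.0000   0.6150   0.0000]
  [ 0.2500   0.4200   0.8000]
(I − A)⁻¹ = adj(I−A) / det(I−A) ≈
  [   1.3008     0.5854     0.1626]
  [   0.0000     1.0000     0.0000]
  [   0.4065     0.6829     1.3008]
x = (I − A)⁻¹ d = adj(I−A)·d / det(I−A), with det(I−A) = 0.6150:
  x_1 = (0.8000·520 + 0.3600·410 + 0.1000·120) / 0.6150 = 575.60 / 0.6150 ≈ 935.93
  x_2 = (0.0000·520 + 0.6150·410 + 0.0000·120) / 0.6150 = 252.15 / 0.6150 = 410.00
  x_3 = (0.2500·520 + 0.4200·410 + 0.8000·120) / 0.6150 = 398.20 / 0.6150 ≈ 647.48

x_1 = 935.93, x_2 = 410.00, x_3 = 647.48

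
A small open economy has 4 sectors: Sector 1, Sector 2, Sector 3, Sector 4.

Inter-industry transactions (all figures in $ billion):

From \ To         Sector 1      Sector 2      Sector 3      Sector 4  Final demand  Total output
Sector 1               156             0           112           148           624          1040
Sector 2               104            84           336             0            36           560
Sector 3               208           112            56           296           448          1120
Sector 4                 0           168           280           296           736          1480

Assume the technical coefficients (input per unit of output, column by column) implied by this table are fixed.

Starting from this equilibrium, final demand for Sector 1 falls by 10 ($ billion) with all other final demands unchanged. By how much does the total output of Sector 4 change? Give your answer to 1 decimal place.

Δx_4 = -2.2

Technical coefficients a_ij = z_ij / X_j:
  a_11 = 156/1040 = 0.15, a_21 = 104/1040 = 0.10, a_31 = 208/1040 = 0.20, a_41 = 0/1040 = 0.00
  a_12 = 0/560 = 0.00, a_22 = 84/560 = 0.15, a_32 = 112/560 = 0.20, a_42 = 168/560 = 0.30
  a_13 = 112/1120 = 0.10, a_23 = 336/1120 = 0.30, a_33 = 56/1120 = 0.05, a_43 = 280/1120 = 0.25
  a_14 = 148/1480 = 0.10, a_24 = 0/1480 = 0.00, a_34 = 296/1480 = 0.20, a_44 = 296/1480 = 0.20
I − A =
  [   0.85     0.00    -0.10    -0.10]
  [  -0.10     0.85    -0.30     0.00]
  [  -0.20    -0.20     0.95    -0.20]
  [   0.00    -0.30    -0.25     0.80]
Compute the cofactors C_ij = (−1)^(i+j)·(3×3 minor ij) of I−A; the adjugate is their transpose:
adj(I−A) = Cᵀ =
  [ 0.537500   0.055500   0.098250   0.091750]
  [ 0.119000   0.582500   0.214500   0.068500]
  [ 0.158000   0.193000   0.575000   0.163500]
  [ 0.094000   0.278750   0.260125   0.616375]
det(I−A) = Σ_j (I−A)_1j·C_1j = (0.85)(0.537500) + (0.00)(0.119000) + (-0.10)(0.158000) + (-0.10)(0.094000) = 0.431675
(I − A)⁻¹ = adj(I−A) / det(I−A) ≈
  [   1.2451     0.1286     0.2276     0.2125]
  [   0.2757     1.3494     0.4969     0.1587]
  [   0.3660     0.4471     1.3320     0.3788]
  [   0.2178     0.6457     0.6026     1.4279]
Δx = (I − A)⁻¹ Δd with Δd having -10 in the Sector 1 component and 0 elsewhere.
So Δx_4 = L_41 · (-10), where L_41 = adj(I−A)_41 / det(I−A) = 0.094000 / 0.431675.
Δx_4 = 0.094000 × (-10) / 0.431675 = -0.94 / 0.431675 ≈ -2.2.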